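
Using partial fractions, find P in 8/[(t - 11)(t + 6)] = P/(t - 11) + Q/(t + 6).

Cover-up at t = 11: P = 8/(11 + 6) = 8/17


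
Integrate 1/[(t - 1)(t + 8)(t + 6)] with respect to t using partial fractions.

Cover-up: P = 1/63, Q = 1/18, R = -1/14. Decomposition: (1/63)/(t - 1) + (1/18)/(t + 8) - (1/14)/(t + 6). Integrate each term: (1/63) ln|(t - 1)| + (1/18) ln|(t + 8)| - (1/14) ln|(t + 6)| + C


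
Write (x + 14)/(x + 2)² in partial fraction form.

(x + 14) = A(x + 2) + B. At x = -2: B = 1·(-2) + 14 = 12. Coeff of x: A = 1
Result: 1/(x + 2) + 12/(x + 2)²


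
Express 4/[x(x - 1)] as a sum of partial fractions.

4/x(x - 1) = α/x + β/(x - 1). α = 4/(0 - 1) = -4, β = 4/(1 - 0) = 4
Result: -4/x + 4/(x - 1)


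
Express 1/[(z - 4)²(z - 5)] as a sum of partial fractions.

Cover-up at z=5: γ = 1/(5 - 4)² = 1. Cover-up at z=4: β = 1/(4 - 5) = -1. Comparing z² coeff: α = -γ = -1
Result: -1/(z - 4) - 1/(z - 4)² + 1/(z - 5)


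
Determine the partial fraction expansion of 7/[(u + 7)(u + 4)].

7/(u + 7)(u + 4) = A/(u + 7) + B/(u + 4). A = 7/(-7 + 4) = -7/3, B = 7/(-4 + 7) = 7/3
Result: (-7/3)/(u + 7) + (7/3)/(u + 4)


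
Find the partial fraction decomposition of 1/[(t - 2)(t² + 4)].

Cover-up at t = 2: A = 1/(2² + 4) = 1/8. Then B = -A = -1/8, C = -A·(0 + 2) = -1/4
Result: (1/8)/(t - 2) - ((1/8)t + 1/4)/(t² + 4)


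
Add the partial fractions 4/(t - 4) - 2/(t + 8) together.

Common denominator (t - 4)(t + 8). Numerator: 4(t + 8) - 2(t - 4) = (4t + 32) - (2t - 8) = 2t + 40
Result: (2t + 40)/[(t - 4)(t + 8)]


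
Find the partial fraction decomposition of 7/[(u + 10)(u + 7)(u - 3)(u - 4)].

Using Heaviside cover-up: (-1/78)/(u + 10) + (7/330)/(u + 7) - (7/130)/(u - 3) + (1/22)/(u - 4)


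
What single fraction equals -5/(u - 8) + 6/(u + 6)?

Common denominator (u - 8)(u + 6). Numerator: -5(u + 6) + 6(u - 8) = (-5u - 30) + (6u - 48) = u - 78
Result: (u - 78)/[(u - 8)(u + 6)]


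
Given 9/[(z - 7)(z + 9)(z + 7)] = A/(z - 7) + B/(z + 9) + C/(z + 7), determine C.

Cover-up at z = -7: C = 9/[(-7 - 7)(-7 + 9)] = 9/[(-14)(2)] = -9/28


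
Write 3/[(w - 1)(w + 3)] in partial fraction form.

3/(w - 1)(w + 3) = α/(w - 1) + β/(w + 3). α = 3/(1 + 3) = 3/4, β = 3/(-3 - 1) = -3/4
Result: (3/4)/(w - 1) - (3/4)/(w + 3)


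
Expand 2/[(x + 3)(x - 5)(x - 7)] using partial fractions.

Using cover-up method: A = 1/40, B = -1/8, C = 1/10
Result: (1/40)/(x + 3) - (1/8)/(x - 5) + (1/10)/(x - 7)


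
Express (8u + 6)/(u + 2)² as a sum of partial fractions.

(8u + 6) = A(u + 2) + B. At u = -2: B = 8·(-2) + 6 = -10. Coeff of u: A = 8
Result: 8/(u + 2) - 10/(u + 2)²


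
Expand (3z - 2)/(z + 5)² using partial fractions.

(3z - 2) = P(z + 5) + Q. At z = -5: Q = 3·(-5) - 2 = -17. Coeff of z: P = 3
Result: 3/(z + 5) - 17/(z + 5)²


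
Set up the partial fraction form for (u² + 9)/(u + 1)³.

Repeated linear factor (power 3): A/(u + 1) + B/(u + 1)² + C/(u + 1)³


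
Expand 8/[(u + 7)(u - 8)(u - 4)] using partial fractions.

Using cover-up method: α = 8/165, β = 2/15, γ = -2/11
Result: (8/165)/(u + 7) + (2/15)/(u - 8) - (2/11)/(u - 4)


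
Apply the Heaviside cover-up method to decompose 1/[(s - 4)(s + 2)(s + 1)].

Cover (s - 4), s=4: P = 1/[(4 + 2)(4 + 1)] = 1/30. Cover (s + 2), s=-2: Q = 1/[(-2 - 4)(-2 + 1)] = 1/6. Cover (s + 1), s=-1: R = 1/[(-1 - 4)(-1 + 2)] = -1/5.
Result: (1/30)/(s - 4) + (1/6)/(s + 2) - (1/5)/(s + 1)


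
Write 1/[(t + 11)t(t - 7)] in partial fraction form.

Using cover-up method: A = 1/198, B = -1/77, C = 1/126
Result: (1/198)/(t + 11) - (1/77)/t + (1/126)/(t - 7)


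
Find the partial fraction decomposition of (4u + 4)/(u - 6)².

(4u + 4) = A(u - 6) + B. At u = 6: B = 4·6 + 4 = 28. Coeff of u: A = 4
Result: 4/(u - 6) + 28/(u - 6)²


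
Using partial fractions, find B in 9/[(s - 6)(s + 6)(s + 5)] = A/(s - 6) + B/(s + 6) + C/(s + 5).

Cover-up at s = -6: B = 9/[(-6 - 6)(-6 + 5)] = 9/[(-12)(-1)] = 9/12 = 3/4


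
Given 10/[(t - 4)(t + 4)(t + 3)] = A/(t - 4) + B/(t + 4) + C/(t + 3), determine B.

Cover-up at t = -4: B = 10/[(-4 - 4)(-4 + 3)] = 10/[(-8)(-1)] = 10/8 = 5/4


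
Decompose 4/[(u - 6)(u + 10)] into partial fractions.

4/(u - 6)(u + 10) = P/(u - 6) + Q/(u + 10). P = 4/(6 + 10) = 1/4, Q = 4/(-10 - 6) = -1/4
Result: (1/4)/(u - 6) - (1/4)/(u + 10)


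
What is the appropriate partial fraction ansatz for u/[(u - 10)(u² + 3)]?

Linear + irreducible quadratic: P/(u - 10) + (Qu + R)/(u² + 3)


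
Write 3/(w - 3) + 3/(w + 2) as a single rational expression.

Common denominator (w - 3)(w + 2). Numerator: 3(w + 2) + 3(w - 3) = (3w + 6) + (3w - 9) = 6w - 3
Result: (6w - 3)/[(w - 3)(w + 2)]


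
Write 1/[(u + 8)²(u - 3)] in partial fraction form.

Cover-up at u=3: R = 1/(3 + 8)² = 1/121. Cover-up at u=-8: Q = 1/(-8 - 3) = -1/11. Comparing u² coeff: P = -R = -1/121
Result: (-1/121)/(u + 8) - (1/11)/(u + 8)² + (1/121)/(u - 3)


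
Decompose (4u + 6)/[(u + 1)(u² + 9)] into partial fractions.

At u=-1: P = (4·(-1) + 6)/((-1)² + 9) = 1/5. Q = -P = -1/5, R = 4 - (-1)·P = 21/5
Result: (1/5)/(u + 1) - ((1/5)u - 21/5)/(u² + 9)


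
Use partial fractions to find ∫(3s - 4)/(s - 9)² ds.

Decompose: A = 3, B = 3·9 - 4 = 23, so (3s - 4)/(s - 9)² = 3/(s - 9) + 23/(s - 9)². Integrate: ∫ A/(s - 9) ds = 3 ln|(s - 9)|; ∫ B/(s - 9)² ds = -23/(s - 9). Sum: 3 ln|(s - 9)| - 23/(s - 9) + C


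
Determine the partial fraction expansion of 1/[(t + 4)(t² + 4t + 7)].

Cover-up at t = -4: α = 1/((-4)² + 4·(-4) + 7) = 1/7. Then β = -α = -1/7, γ = -α·(4 - 4) = 0
Result: (1/7)/(t + 4) - ((1/7)t)/(t² + 4t + 7)


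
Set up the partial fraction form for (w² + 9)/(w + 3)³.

Repeated linear factor (power 3): P/(w + 3) + Q/(w + 3)² + R/(w + 3)³


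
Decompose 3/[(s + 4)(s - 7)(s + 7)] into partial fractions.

Using cover-up method: α = -1/11, β = 3/154, γ = 1/14
Result: (-1/11)/(s + 4) + (3/154)/(s - 7) + (1/14)/(s + 7)


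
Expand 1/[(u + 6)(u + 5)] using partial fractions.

1/(u + 6)(u + 5) = P/(u + 6) + Q/(u + 5). P = 1/(-6 + 5) = -1, Q = 1/(-5 + 6) = 1
Result: -1/(u + 6) + 1/(u + 5)


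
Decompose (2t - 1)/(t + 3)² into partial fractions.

(2t - 1) = P(t + 3) + Q. At t = -3: Q = 2·(-3) - 1 = -7. Coeff of t: P = 2
Result: 2/(t + 3) - 7/(t + 3)²


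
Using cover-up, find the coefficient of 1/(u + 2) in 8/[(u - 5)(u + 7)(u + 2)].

Cover (u + 2), set u=-2: 8/[(-2 - 5)(-2 + 7)] = -8/35


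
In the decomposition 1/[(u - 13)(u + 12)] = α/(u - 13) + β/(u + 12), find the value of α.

Cover-up at u = 13: α = 1/(13 + 12) = 1/25


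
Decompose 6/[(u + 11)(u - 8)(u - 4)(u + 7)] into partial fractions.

Using Heaviside cover-up: (-1/190)/(u + 11) + (1/190)/(u - 8) - (1/110)/(u - 4) + (1/110)/(u + 7)


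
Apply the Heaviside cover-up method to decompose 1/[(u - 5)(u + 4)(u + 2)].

Cover (u - 5), u=5: P = 1/[(5 + 4)(5 + 2)] = 1/63. Cover (u + 4), u=-4: Q = 1/[(-4 - 5)(-4 + 2)] = 1/18. Cover (u + 2), u=-2: R = 1/[(-2 - 5)(-2 + 4)] = -1/14.
Result: (1/63)/(u - 5) + (1/18)/(u + 4) - (1/14)/(u + 2)


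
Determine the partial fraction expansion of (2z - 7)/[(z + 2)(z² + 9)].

At z=-2: P = (2·(-2) - 7)/((-2)² + 9) = -11/13. Q = -P = 11/13, R = 2 - (-2)·P = 4/13
Result: (-11/13)/(z + 2) + ((11/13)z + 4/13)/(z² + 9)


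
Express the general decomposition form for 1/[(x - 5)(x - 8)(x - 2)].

Three distinct linear factors: P/(x - 5) + Q/(x - 8) + R/(x - 2)


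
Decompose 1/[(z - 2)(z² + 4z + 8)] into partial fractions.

Cover-up at z = 2: A = 1/(2² + 4·2 + 8) = 1/20. Then B = -A = -1/20, C = -A·(4 + 2) = -3/10
Result: (1/20)/(z - 2) - ((1/20)z + 3/10)/(z² + 4z + 8)


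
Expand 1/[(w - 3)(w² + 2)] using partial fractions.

Cover-up at w = 3: A = 1/(3² + 2) = 1/11. Then B = -A = -1/11, C = -A·(0 + 3) = -3/11
Result: (1/11)/(w - 3) - ((1/11)w + 3/11)/(w² + 2)


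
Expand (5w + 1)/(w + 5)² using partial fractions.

(5w + 1) = α(w + 5) + β. At w = -5: β = 5·(-5) + 1 = -24. Coeff of w: α = 5
Result: 5/(w + 5) - 24/(w + 5)²


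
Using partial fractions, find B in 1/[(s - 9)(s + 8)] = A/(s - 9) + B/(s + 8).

Cover-up at s = -8: B = 1/(-8 - 9) = -1/17


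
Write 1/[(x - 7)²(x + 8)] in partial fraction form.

Cover-up at x=-8: C = 1/(-8 - 7)² = 1/225. Cover-up at x=7: B = 1/(7 + 8) = 1/15. Comparing x² coeff: A = -C = -1/225
Result: (-1/225)/(x - 7) + (1/15)/(x - 7)² + (1/225)/(x + 8)


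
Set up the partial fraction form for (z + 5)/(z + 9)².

Repeated linear factor: A/(z + 9) + B/(z + 9)²


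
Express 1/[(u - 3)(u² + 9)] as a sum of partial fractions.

Cover-up at u = 3: A = 1/(3² + 9) = 1/18. Then B = -A = -1/18, C = -A·(0 + 3) = -1/6
Result: (1/18)/(u - 3) - ((1/18)u + 1/6)/(u² + 9)


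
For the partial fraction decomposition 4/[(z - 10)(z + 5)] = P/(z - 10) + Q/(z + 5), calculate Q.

Cover-up at z = -5: Q = 4/(-5 - 10) = -4/15


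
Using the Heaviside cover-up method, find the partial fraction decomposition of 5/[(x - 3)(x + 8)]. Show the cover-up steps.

Cover (x - 3): set x=3, get α = 5/(3 + 8) = 5/11. Cover (x + 8): set x=-8, get β = 5/(-8 - 3) = -5/11.
Result: (5/11)/(x - 3) - (5/11)/(x + 8)


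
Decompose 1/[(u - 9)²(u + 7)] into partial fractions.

Cover-up at u=-7: C = 1/(-7 - 9)² = 1/256. Cover-up at u=9: B = 1/(9 + 7) = 1/16. Comparing u² coeff: A = -C = -1/256
Result: (-1/256)/(u - 9) + (1/16)/(u - 9)² + (1/256)/(u + 7)


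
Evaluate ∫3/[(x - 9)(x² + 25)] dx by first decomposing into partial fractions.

Cover-up at x=9: A = 3/(9²+25) = 3/106. Coeff matching: B = -3/106, C = -27/106. Decomposition: (3/106)/(x - 9) - ((3/106)x + 27/106)/(x² + 25). Integrate: linear → ln, quadratic → (1/2)ln + arctan: (3/106) ln|(x - 9)| - (3/212) ln(x² + 25) - (27/530) arctan(x/5) + C


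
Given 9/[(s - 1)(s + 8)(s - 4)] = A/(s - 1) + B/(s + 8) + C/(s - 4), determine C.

Cover-up at s = 4: C = 9/[(4 - 1)(4 + 8)] = 9/[(3)(12)] = 9/36 = 1/4


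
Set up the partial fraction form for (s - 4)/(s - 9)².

Repeated linear factor: α/(s - 9) + β/(s - 9)²


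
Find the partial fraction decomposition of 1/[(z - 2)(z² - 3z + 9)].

Cover-up at z = 2: α = 1/(2² - 3·2 + 9) = 1/7. Then β = -α = -1/7, γ = -α·(-3 + 2) = 1/7
Result: (1/7)/(z - 2) - ((1/7)z - 1/7)/(z² - 3z + 9)


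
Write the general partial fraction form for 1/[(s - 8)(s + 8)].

Distinct linear factors: A/(s - 8) + B/(s + 8)


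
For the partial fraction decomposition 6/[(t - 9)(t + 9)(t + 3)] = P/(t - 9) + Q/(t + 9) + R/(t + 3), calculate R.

Cover-up at t = -3: R = 6/[(-3 - 9)(-3 + 9)] = 6/[(-12)(6)] = -6/72 = -1/12


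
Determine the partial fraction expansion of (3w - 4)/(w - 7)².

(3w - 4) = A(w - 7) + B. At w = 7: B = 3·7 - 4 = 17. Coeff of w: A = 3
Result: 3/(w - 7) + 17/(w - 7)²


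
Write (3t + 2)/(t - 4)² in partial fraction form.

(3t + 2) = A(t - 4) + B. At t = 4: B = 3·4 + 2 = 14. Coeff of t: A = 3
Result: 3/(t - 4) + 14/(t - 4)²


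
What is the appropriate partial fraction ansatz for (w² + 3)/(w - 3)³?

Repeated linear factor (power 3): P/(w - 3) + Q/(w - 3)² + R/(w - 3)³


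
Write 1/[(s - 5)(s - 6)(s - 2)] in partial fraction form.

Using cover-up method: A = -1/3, B = 1/4, C = 1/12
Result: (-1/3)/(s - 5) + (1/4)/(s - 6) + (1/12)/(s - 2)


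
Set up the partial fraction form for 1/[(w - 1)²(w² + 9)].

Repeated linear + quadratic: α/(w - 1) + β/(w - 1)² + (γw + δ)/(w² + 9)


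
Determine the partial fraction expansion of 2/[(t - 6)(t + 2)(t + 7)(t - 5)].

Using Heaviside cover-up: (1/52)/(t - 6) + (1/140)/(t + 2) - (1/390)/(t + 7) - (1/42)/(t - 5)


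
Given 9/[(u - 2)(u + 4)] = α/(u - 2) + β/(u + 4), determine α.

Cover-up at u = 2: α = 9/(2 + 4) = 9/6 = 3/2


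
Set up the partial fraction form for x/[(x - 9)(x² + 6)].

Linear + irreducible quadratic: A/(x - 9) + (Bx + C)/(x² + 6)


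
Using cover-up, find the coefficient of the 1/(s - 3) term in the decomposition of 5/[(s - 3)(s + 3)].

Cover (s - 3), set s=3: 5/((s + 3) at s=3) = 5/(6) = 5/6


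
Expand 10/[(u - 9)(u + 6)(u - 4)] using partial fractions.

Using cover-up method: P = 2/15, Q = 1/15, R = -1/5
Result: (2/15)/(u - 9) + (1/15)/(u + 6) - (1/5)/(u - 4)


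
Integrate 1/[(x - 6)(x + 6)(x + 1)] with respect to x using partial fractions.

Cover-up: α = 1/84, β = 1/60, γ = -1/35. Decomposition: (1/84)/(x - 6) + (1/60)/(x + 6) - (1/35)/(x + 1). Integrate each term: (1/84) ln|(x - 6)| + (1/60) ln|(x + 6)| - (1/35) ln|(x + 1)| + C


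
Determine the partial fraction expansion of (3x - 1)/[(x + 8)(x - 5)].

At x=-8: P = (3·(-8) - 1)/(-8 - 5) = 25/13. At x=5: Q = (3·5 - 1)/(5 + 8) = 14/13
Result: (25/13)/(x + 8) + (14/13)/(x - 5)


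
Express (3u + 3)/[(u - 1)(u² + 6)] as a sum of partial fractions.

At u=1: α = (3·1 + 3)/(1² + 6) = 6/7. β = -α = -6/7, γ = 3 - 1·α = 15/7
Result: (6/7)/(u - 1) - ((6/7)u - 15/7)/(u² + 6)


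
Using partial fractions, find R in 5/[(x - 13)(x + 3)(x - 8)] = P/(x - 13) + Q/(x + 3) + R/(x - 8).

Cover-up at x = 8: R = 5/[(8 - 13)(8 + 3)] = 5/[(-5)(11)] = -5/55 = -1/11


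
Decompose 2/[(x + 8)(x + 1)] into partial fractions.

2/(x + 8)(x + 1) = P/(x + 8) + Q/(x + 1). P = 2/(-8 + 1) = -2/7, Q = 2/(-1 + 8) = 2/7
Result: (-2/7)/(x + 8) + (2/7)/(x + 1)


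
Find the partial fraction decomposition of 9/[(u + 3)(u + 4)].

9/(u + 3)(u + 4) = P/(u + 3) + Q/(u + 4). P = 9/(-3 + 4) = 9, Q = 9/(-4 + 3) = -9
Result: 9/(u + 3) - 9/(u + 4)


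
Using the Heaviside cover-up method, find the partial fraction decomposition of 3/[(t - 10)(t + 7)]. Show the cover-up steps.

Cover (t - 10): set t=10, get α = 3/(10 + 7) = 3/17. Cover (t + 7): set t=-7, get β = 3/(-7 - 10) = -3/17.
Result: (3/17)/(t - 10) - (3/17)/(t + 7)


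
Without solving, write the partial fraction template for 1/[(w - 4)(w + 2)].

Distinct linear factors: P/(w - 4) + Q/(w + 2)


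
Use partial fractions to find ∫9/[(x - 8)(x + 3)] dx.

Decompose: 9/[(x - 8)(x + 3)] = (9/11)/(x - 8) - (9/11)/(x + 3). Integrate each term: (9/11) ln|(x - 8)| - (9/11) ln|(x + 3)| + C


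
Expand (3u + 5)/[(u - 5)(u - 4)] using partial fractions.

At u=5: α = (3·5 + 5)/(5 - 4) = 20. At u=4: β = (3·4 + 5)/(4 - 5) = -17
Result: 20/(u - 5) - 17/(u - 4)


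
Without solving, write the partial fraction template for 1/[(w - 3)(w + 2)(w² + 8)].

Two linear + quadratic: A/(w - 3) + B/(w + 2) + (Cw + D)/(w² + 8)


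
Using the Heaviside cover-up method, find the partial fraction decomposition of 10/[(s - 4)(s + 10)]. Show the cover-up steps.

Cover (s - 4): set s=4, get A = 10/(4 + 10) = 5/7. Cover (s + 10): set s=-10, get B = 10/(-10 - 4) = -5/7.
Result: (5/7)/(s - 4) - (5/7)/(s + 10)


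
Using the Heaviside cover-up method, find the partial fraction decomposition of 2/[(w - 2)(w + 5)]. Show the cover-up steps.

Cover (w - 2): set w=2, get α = 2/(2 + 5) = 2/7. Cover (w + 5): set w=-5, get β = 2/(-5 - 2) = -2/7.
Result: (2/7)/(w - 2) - (2/7)/(w + 5)


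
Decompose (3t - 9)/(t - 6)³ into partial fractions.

(3t - 9) = A(t - 6)² + B(t - 6) + C. At t = 6: C = 3·6 - 9 = 9. Coefficients: A = 0, B = 3
Result: 3/(t - 6)² + 9/(t - 6)³


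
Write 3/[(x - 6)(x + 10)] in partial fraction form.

3/(x - 6)(x + 10) = A/(x - 6) + B/(x + 10). A = 3/(6 + 10) = 3/16, B = 3/(-10 - 6) = -3/16
Result: (3/16)/(x - 6) - (3/16)/(x + 10)


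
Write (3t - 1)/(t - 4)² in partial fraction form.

(3t - 1) = α(t - 4) + β. At t = 4: β = 3·4 - 1 = 11. Coeff of t: α = 3
Result: 3/(t - 4) + 11/(t - 4)²


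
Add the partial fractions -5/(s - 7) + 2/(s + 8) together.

Common denominator (s - 7)(s + 8). Numerator: -5(s + 8) + 2(s - 7) = (-5s - 40) + (2s - 14) = -3s - 54
Result: (-3s - 54)/[(s - 7)(s + 8)]


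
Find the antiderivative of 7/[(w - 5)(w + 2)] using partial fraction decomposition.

Decompose: 7/[(w - 5)(w + 2)] = 1/(w - 5) - 1/(w + 2). Integrate each term: ln|(w - 5)| - ln|(w + 2)| + C


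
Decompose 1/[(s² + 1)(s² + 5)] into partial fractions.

Coefficient matching gives P = R = 0, Q = 1/(5-1) = 1/4, S = -Q = -1/4
Result: (1/4)/(s² + 1) - (1/4)/(s² + 5)


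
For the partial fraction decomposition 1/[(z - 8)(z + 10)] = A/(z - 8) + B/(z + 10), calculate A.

Cover-up at z = 8: A = 1/(8 + 10) = 1/18


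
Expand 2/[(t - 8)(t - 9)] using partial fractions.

2/(t - 8)(t - 9) = P/(t - 8) + Q/(t - 9). P = 2/(8 - 9) = -2, Q = 2/(9 - 8) = 2
Result: -2/(t - 8) + 2/(t - 9)


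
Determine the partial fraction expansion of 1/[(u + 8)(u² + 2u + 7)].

Cover-up at u = -8: α = 1/((-8)² + 2·(-8) + 7) = 1/55. Then β = -α = -1/55, γ = -α·(2 - 8) = 6/55
Result: (1/55)/(u + 8) - ((1/55)u - 6/55)/(u² + 2u + 7)


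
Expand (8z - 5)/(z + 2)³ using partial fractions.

(8z - 5) = A(z + 2)² + B(z + 2) + C. At z = -2: C = 8·(-2) - 5 = -21. Coefficients: A = 0, B = 8
Result: 8/(z + 2)² - 21/(z + 2)³


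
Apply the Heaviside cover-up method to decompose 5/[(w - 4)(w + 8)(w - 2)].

Cover (w - 4), w=4: P = 5/[(4 + 8)(4 - 2)] = 5/24. Cover (w + 8), w=-8: Q = 5/[(-8 - 4)(-8 - 2)] = 1/24. Cover (w - 2), w=2: R = 5/[(2 - 4)(2 + 8)] = -1/4.
Result: (5/24)/(w - 4) + (1/24)/(w + 8) - (1/4)/(w - 2)


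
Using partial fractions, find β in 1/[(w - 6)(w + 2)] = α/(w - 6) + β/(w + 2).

Cover-up at w = -2: β = 1/(-2 - 6) = -1/8


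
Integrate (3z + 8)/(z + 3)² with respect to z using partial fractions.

Decompose: P = 3, Q = 3·(-3) + 8 = -1, so (3z + 8)/(z + 3)² = 3/(z + 3) - 1/(z + 3)². Integrate: ∫ P/(z + 3) dz = 3 ln|(z + 3)|; ∫ Q/(z + 3)² dz = 1/(z + 3). Sum: 3 ln|(z + 3)| + 1/(z + 3) + C


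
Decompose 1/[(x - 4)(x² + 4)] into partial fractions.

Cover-up at x = 4: P = 1/(4² + 4) = 1/20. Then Q = -P = -1/20, R = -P·(0 + 4) = -1/5
Result: (1/20)/(x - 4) - ((1/20)x + 1/5)/(x² + 4)


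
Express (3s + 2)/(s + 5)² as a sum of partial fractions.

(3s + 2) = P(s + 5) + Q. At s = -5: Q = 3·(-5) + 2 = -13. Coeff of s: P = 3
Result: 3/(s + 5) - 13/(s + 5)²


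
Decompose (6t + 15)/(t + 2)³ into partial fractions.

(6t + 15) = P(t + 2)² + Q(t + 2) + R. At t = -2: R = 6·(-2) + 15 = 3. Coefficients: P = 0, Q = 6
Result: 6/(t + 2)² + 3/(t + 2)³


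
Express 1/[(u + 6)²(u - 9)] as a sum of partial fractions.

Cover-up at u=9: R = 1/(9 + 6)² = 1/225. Cover-up at u=-6: Q = 1/(-6 - 9) = -1/15. Comparing u² coeff: P = -R = -1/225
Result: (-1/225)/(u + 6) - (1/15)/(u + 6)² + (1/225)/(u - 9)


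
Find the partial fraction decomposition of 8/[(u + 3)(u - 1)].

8/(u + 3)(u - 1) = α/(u + 3) + β/(u - 1). α = 8/(-3 - 1) = -2, β = 8/(1 + 3) = 2
Result: -2/(u + 3) + 2/(u - 1)


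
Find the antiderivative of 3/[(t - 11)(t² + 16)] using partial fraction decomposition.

Cover-up at t=11: P = 3/(11²+16) = 3/137. Coeff matching: Q = -3/137, R = -33/137. Decomposition: (3/137)/(t - 11) - ((3/137)t + 33/137)/(t² + 16). Integrate: linear → ln, quadratic → (1/2)ln + arctan: (3/137) ln|(t - 11)| - (3/274) ln(t² + 16) - (33/548) arctan(t/4) + C


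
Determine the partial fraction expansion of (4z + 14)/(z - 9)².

(4z + 14) = α(z - 9) + β. At z = 9: β = 4·9 + 14 = 50. Coeff of z: α = 4
Result: 4/(z - 9) + 50/(z - 9)²


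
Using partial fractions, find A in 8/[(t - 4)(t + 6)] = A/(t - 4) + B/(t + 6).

Cover-up at t = 4: A = 8/(4 + 6) = 8/10 = 4/5


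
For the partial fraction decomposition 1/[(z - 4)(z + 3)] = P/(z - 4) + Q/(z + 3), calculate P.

Cover-up at z = 4: P = 1/(4 + 3) = 1/7


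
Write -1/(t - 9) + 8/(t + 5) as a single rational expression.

Common denominator (t - 9)(t + 5). Numerator: -1(t + 5) + 8(t - 9) = (-t - 5) + (8t - 72) = 7t - 77
Result: (7t - 77)/[(t - 9)(t + 5)]


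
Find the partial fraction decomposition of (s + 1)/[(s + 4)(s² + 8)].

At s=-4: A = (1·(-4) + 1)/((-4)² + 8) = -1/8. B = -A = 1/8, C = 1 - (-4)·A = 1/2
Result: (-1/8)/(s + 4) + ((1/8)s + 1/2)/(s² + 8)


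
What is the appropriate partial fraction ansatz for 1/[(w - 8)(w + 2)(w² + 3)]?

Two linear + quadratic: P/(w - 8) + Q/(w + 2) + (Rw + S)/(w² + 3)


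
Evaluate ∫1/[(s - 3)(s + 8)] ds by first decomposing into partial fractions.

Decompose: 1/[(s - 3)(s + 8)] = (1/11)/(s - 3) - (1/11)/(s + 8). Integrate each term: (1/11) ln|(s - 3)| - (1/11) ln|(s + 8)| + C


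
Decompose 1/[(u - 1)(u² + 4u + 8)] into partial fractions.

Cover-up at u = 1: A = 1/(1² + 4·1 + 8) = 1/13. Then B = -A = -1/13, C = -A·(4 + 1) = -5/13
Result: (1/13)/(u - 1) - ((1/13)u + 5/13)/(u² + 4u + 8)


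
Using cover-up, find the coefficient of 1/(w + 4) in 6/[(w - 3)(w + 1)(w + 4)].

Cover (w + 4), set w=-4: 6/[(-4 - 3)(-4 + 1)] = 2/7


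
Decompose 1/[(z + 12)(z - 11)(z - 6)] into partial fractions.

Using cover-up method: P = 1/414, Q = 1/115, R = -1/90
Result: (1/414)/(z + 12) + (1/115)/(z - 11) - (1/90)/(z - 6)


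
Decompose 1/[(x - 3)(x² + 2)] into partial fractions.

Cover-up at x = 3: P = 1/(3² + 2) = 1/11. Then Q = -P = -1/11, R = -P·(0 + 3) = -3/11
Result: (1/11)/(x - 3) - ((1/11)x + 3/11)/(x² + 2)


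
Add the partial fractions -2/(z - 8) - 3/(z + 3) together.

Common denominator (z - 8)(z + 3). Numerator: -2(z + 3) - 3(z - 8) = (-2z - 6) - (3z - 24) = -5z + 18
Result: (-5z + 18)/[(z - 8)(z + 3)]


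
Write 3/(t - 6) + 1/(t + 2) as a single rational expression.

Common denominator (t - 6)(t + 2). Numerator: 3(t + 2) + 1(t - 6) = (3t + 6) + (t - 6) = 4t
Result: (4t)/[(t - 6)(t + 2)]


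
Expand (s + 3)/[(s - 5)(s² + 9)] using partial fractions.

At s=5: P = (1·5 + 3)/(5² + 9) = 4/17. Q = -P = -4/17, R = 1 - 5·P = -3/17
Result: (4/17)/(s - 5) - ((4/17)s + 3/17)/(s² + 9)


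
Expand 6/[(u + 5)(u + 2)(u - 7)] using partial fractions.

Using cover-up method: α = 1/6, β = -2/9, γ = 1/18
Result: (1/6)/(u + 5) - (2/9)/(u + 2) + (1/18)/(u - 7)


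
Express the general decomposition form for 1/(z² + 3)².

Repeated quadratic factor: (Az + B)/(z² + 3) + (Cz + D)/(z² + 3)²


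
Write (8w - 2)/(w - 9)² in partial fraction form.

(8w - 2) = α(w - 9) + β. At w = 9: β = 8·9 - 2 = 70. Coeff of w: α = 8
Result: 8/(w - 9) + 70/(w - 9)²


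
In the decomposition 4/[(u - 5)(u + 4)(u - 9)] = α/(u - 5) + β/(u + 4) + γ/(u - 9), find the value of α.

Cover-up at u = 5: α = 4/[(5 + 4)(5 - 9)] = 4/[(9)(-4)] = -4/36 = -1/9


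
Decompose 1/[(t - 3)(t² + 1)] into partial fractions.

Cover-up at t = 3: A = 1/(3² + 1) = 1/10. Then B = -A = -1/10, C = -A·(0 + 3) = -3/10
Result: (1/10)/(t - 3) - ((1/10)t + 3/10)/(t² + 1)


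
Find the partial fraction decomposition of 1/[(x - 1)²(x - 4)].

Cover-up at x=4: γ = 1/(4 - 1)² = 1/9. Cover-up at x=1: β = 1/(1 - 4) = -1/3. Comparing x² coeff: α = -γ = -1/9
Result: (-1/9)/(x - 1) - (1/3)/(x - 1)² + (1/9)/(x - 4)


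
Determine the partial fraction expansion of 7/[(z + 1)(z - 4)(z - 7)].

Using cover-up method: α = 7/40, β = -7/15, γ = 7/24
Result: (7/40)/(z + 1) - (7/15)/(z - 4) + (7/24)/(z - 7)


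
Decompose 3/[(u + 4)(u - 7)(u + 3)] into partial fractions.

Using cover-up method: P = 3/11, Q = 3/110, R = -3/10
Result: (3/11)/(u + 4) + (3/110)/(u - 7) - (3/10)/(u + 3)


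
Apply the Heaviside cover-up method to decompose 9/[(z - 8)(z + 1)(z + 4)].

Cover (z - 8), z=8: A = 9/[(8 + 1)(8 + 4)] = 1/12. Cover (z + 1), z=-1: B = 9/[(-1 - 8)(-1 + 4)] = -1/3. Cover (z + 4), z=-4: C = 9/[(-4 - 8)(-4 + 1)] = 1/4.
Result: (1/12)/(z - 8) - (1/3)/(z + 1) + (1/4)/(z + 4)


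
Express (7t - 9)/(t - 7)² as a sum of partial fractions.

(7t - 9) = α(t - 7) + β. At t = 7: β = 7·7 - 9 = 40. Coeff of t: α = 7
Result: 7/(t - 7) + 40/(t - 7)²


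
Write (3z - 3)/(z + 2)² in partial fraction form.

(3z - 3) = P(z + 2) + Q. At z = -2: Q = 3·(-2) - 3 = -9. Coeff of z: P = 3
Result: 3/(z + 2) - 9/(z + 2)²


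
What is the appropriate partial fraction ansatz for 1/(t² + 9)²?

Repeated quadratic factor: (At + B)/(t² + 9) + (Ct + D)/(t² + 9)²


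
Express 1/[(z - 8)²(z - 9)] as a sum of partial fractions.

Cover-up at z=9: C = 1/(9 - 8)² = 1. Cover-up at z=8: B = 1/(8 - 9) = -1. Comparing z² coeff: A = -C = -1
Result: -1/(z - 8) - 1/(z - 8)² + 1/(z - 9)


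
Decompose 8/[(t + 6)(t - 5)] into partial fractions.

8/(t + 6)(t - 5) = P/(t + 6) + Q/(t - 5). P = 8/(-6 - 5) = -8/11, Q = 8/(5 + 6) = 8/11
Result: (-8/11)/(t + 6) + (8/11)/(t - 5)


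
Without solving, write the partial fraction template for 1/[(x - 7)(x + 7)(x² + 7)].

Two linear + quadratic: P/(x - 7) + Q/(x + 7) + (Rx + S)/(x² + 7)


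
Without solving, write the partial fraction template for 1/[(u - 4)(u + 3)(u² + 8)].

Two linear + quadratic: α/(u - 4) + β/(u + 3) + (γu + δ)/(u² + 8)


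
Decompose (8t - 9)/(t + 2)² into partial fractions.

(8t - 9) = α(t + 2) + β. At t = -2: β = 8·(-2) - 9 = -25. Coeff of t: α = 8
Result: 8/(t + 2) - 25/(t + 2)²


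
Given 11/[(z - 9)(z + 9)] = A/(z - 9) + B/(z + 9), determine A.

Cover-up at z = 9: A = 11/(9 + 9) = 11/18


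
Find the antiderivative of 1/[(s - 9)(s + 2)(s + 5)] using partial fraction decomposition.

Cover-up: A = 1/154, B = -1/33, C = 1/42. Decomposition: (1/154)/(s - 9) - (1/33)/(s + 2) + (1/42)/(s + 5). Integrate each term: (1/154) ln|(s - 9)| - (1/33) ln|(s + 2)| + (1/42) ln|(s + 5)| + C


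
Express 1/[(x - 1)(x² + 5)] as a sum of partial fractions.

Cover-up at x = 1: A = 1/(1² + 5) = 1/6. Then B = -A = -1/6, C = -A·(0 + 1) = -1/6
Result: (1/6)/(x - 1) - ((1/6)x + 1/6)/(x² + 5)


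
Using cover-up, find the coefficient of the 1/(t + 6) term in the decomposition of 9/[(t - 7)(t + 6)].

Cover (t + 6), set t=-6: 9/((t - 7) at t=-6) = 9/(-13) = -9/13


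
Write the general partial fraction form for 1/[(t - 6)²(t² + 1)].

Repeated linear + quadratic: P/(t - 6) + Q/(t - 6)² + (Rt + S)/(t² + 1)


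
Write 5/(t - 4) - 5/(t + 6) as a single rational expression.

Common denominator (t - 4)(t + 6). Numerator: 5(t + 6) - 5(t - 4) = (5t + 30) - (5t - 20) = 50
Result: (50)/[(t - 4)(t + 6)]


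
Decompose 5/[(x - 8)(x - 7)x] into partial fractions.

Using cover-up method: A = 5/8, B = -5/7, C = 5/56
Result: (5/8)/(x - 8) - (5/7)/(x - 7) + (5/56)/x


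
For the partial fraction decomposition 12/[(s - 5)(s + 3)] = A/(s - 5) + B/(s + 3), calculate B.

Cover-up at s = -3: B = 12/(-3 - 5) = -12/8 = -3/2


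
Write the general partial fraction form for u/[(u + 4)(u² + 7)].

Linear + irreducible quadratic: α/(u + 4) + (βu + γ)/(u² + 7)


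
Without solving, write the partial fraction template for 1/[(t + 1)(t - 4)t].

Three distinct linear factors: A/(t + 1) + B/(t - 4) + C/t


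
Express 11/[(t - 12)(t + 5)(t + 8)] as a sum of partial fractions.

Using cover-up method: α = 11/340, β = -11/51, γ = 11/60
Result: (11/340)/(t - 12) - (11/51)/(t + 5) + (11/60)/(t + 8)


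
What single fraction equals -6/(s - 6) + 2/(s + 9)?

Common denominator (s - 6)(s + 9). Numerator: -6(s + 9) + 2(s - 6) = (-6s - 54) + (2s - 12) = -4s - 66
Result: (-4s - 66)/[(s - 6)(s + 9)]


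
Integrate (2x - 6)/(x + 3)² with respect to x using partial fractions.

Decompose: A = 2, B = 2·(-3) - 6 = -12, so (2x - 6)/(x + 3)² = 2/(x + 3) - 12/(x + 3)². Integrate: ∫ A/(x + 3) dx = 2 ln|(x + 3)|; ∫ B/(x + 3)² dx = 12/(x + 3). Sum: 2 ln|(x + 3)| + 12/(x + 3) + C


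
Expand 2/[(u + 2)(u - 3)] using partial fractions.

2/(u + 2)(u - 3) = α/(u + 2) + β/(u - 3). α = 2/(-2 - 3) = -2/5, β = 2/(3 + 2) = 2/5
Result: (-2/5)/(u + 2) + (2/5)/(u - 3)


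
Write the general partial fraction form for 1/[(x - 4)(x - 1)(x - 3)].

Three distinct linear factors: A/(x - 4) + B/(x - 1) + C/(x - 3)


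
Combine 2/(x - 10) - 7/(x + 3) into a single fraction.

Common denominator (x - 10)(x + 3). Numerator: 2(x + 3) - 7(x - 10) = (2x + 6) - (7x - 70) = -5x + 76
Result: (-5x + 76)/[(x - 10)(x + 3)]


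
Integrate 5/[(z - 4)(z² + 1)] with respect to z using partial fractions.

Cover-up at z=4: P = 5/(4²+1) = 5/17. Coeff matching: Q = -5/17, R = -20/17. Decomposition: (5/17)/(z - 4) - ((5/17)z + 20/17)/(z² + 1). Integrate: linear → ln, quadratic → (1/2)ln + arctan: (5/17) ln|(z - 4)| - (5/34) ln(z² + 1) - (20/17) arctan(z) + C


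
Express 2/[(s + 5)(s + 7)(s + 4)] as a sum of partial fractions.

Using cover-up method: α = -1, β = 1/3, γ = 2/3
Result: -1/(s + 5) + (1/3)/(s + 7) + (2/3)/(s + 4)


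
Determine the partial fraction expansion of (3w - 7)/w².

(3w - 7) = Aw + B. At w = 0: B = 3·0 - 7 = -7. Coeff of w: A = 3
Result: 3/w - 7/w²


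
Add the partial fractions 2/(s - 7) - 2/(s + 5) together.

Common denominator (s - 7)(s + 5). Numerator: 2(s + 5) - 2(s - 7) = (2s + 10) - (2s - 14) = 24
Result: (24)/[(s - 7)(s + 5)]


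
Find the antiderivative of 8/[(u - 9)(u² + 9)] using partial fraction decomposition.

Cover-up at u=9: α = 8/(9²+9) = 4/45. Coeff matching: β = -4/45, γ = -4/5. Decomposition: (4/45)/(u - 9) - ((4/45)u + 4/5)/(u² + 9). Integrate: linear → ln, quadratic → (1/2)ln + arctan: (4/45) ln|(u - 9)| - (2/45) ln(u² + 9) - (4/15) arctan(u/3) + C


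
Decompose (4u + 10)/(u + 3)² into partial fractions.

(4u + 10) = α(u + 3) + β. At u = -3: β = 4·(-3) + 10 = -2. Coeff of u: α = 4
Result: 4/(u + 3) - 2/(u + 3)²


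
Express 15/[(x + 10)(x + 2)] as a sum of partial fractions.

15/(x + 10)(x + 2) = α/(x + 10) + β/(x + 2). α = 15/(-10 + 2) = -15/8, β = 15/(-2 + 10) = 15/8
Result: (-15/8)/(x + 10) + (15/8)/(x + 2)


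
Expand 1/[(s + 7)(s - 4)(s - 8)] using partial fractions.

Using cover-up method: P = 1/165, Q = -1/44, R = 1/60
Result: (1/165)/(s + 7) - (1/44)/(s - 4) + (1/60)/(s - 8)


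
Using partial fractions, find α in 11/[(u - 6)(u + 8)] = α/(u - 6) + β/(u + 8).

Cover-up at u = 6: α = 11/(6 + 8) = 11/14


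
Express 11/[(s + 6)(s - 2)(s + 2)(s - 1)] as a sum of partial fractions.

Using Heaviside cover-up: (-11/224)/(s + 6) + (11/32)/(s - 2) + (11/48)/(s + 2) - (11/21)/(s - 1)


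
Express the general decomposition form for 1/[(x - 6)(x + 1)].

Distinct linear factors: α/(x - 6) + β/(x + 1)


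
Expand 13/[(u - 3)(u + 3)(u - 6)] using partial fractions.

Using cover-up method: A = -13/18, B = 13/54, C = 13/27
Result: (-13/18)/(u - 3) + (13/54)/(u + 3) + (13/27)/(u - 6)


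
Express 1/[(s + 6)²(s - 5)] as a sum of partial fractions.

Cover-up at s=5: R = 1/(5 + 6)² = 1/121. Cover-up at s=-6: Q = 1/(-6 - 5) = -1/11. Comparing s² coeff: P = -R = -1/121
Result: (-1/121)/(s + 6) - (1/11)/(s + 6)² + (1/121)/(s - 5)


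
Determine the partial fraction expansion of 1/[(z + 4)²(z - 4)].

Cover-up at z=4: C = 1/(4 + 4)² = 1/64. Cover-up at z=-4: B = 1/(-4 - 4) = -1/8. Comparing z² coeff: A = -C = -1/64
Result: (-1/64)/(z + 4) - (1/8)/(z + 4)² + (1/64)/(z - 4)


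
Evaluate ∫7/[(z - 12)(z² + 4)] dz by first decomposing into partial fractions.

Cover-up at z=12: A = 7/(12²+4) = 7/148. Coeff matching: B = -7/148, C = -21/37. Decomposition: (7/148)/(z - 12) - ((7/148)z + 21/37)/(z² + 4). Integrate: linear → ln, quadratic → (1/2)ln + arctan: (7/148) ln|(z - 12)| - (7/296) ln(z² + 4) - (21/74) arctan(z/2) + C


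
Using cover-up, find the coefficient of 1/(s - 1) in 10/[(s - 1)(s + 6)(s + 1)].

Cover (s - 1), set s=1: 10/[(1 + 6)(1 + 1)] = 5/7


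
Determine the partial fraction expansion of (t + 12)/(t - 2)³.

(t + 12) = P(t - 2)² + Q(t - 2) + R. At t = 2: R = 1·2 + 12 = 14. Coefficients: P = 0, Q = 1
Result: 1/(t - 2)² + 14/(t - 2)³


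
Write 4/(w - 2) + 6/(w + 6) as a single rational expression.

Common denominator (w - 2)(w + 6). Numerator: 4(w + 6) + 6(w - 2) = (4w + 24) + (6w - 12) = 10w + 12
Result: (10w + 12)/[(w - 2)(w + 6)]


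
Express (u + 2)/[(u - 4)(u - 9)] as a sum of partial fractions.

At u=4: A = (1·4 + 2)/(4 - 9) = -6/5. At u=9: B = (1·9 + 2)/(9 - 4) = 11/5
Result: (-6/5)/(u - 4) + (11/5)/(u - 9)


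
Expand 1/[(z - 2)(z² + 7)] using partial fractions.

Cover-up at z = 2: P = 1/(2² + 7) = 1/11. Then Q = -P = -1/11, R = -P·(0 + 2) = -2/11
Result: (1/11)/(z - 2) - ((1/11)z + 2/11)/(z² + 7)


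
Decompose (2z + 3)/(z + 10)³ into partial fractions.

(2z + 3) = P(z + 10)² + Q(z + 10) + R. At z = -10: R = 2·(-10) + 3 = -17. Coefficients: P = 0, Q = 2
Result: 2/(z + 10)² - 17/(z + 10)³


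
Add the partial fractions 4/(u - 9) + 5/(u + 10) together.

Common denominator (u - 9)(u + 10). Numerator: 4(u + 10) + 5(u - 9) = (4u + 40) + (5u - 45) = 9u - 5
Result: (9u - 5)/[(u - 9)(u + 10)]


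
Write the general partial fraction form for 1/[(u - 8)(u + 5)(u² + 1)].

Two linear + quadratic: α/(u - 8) + β/(u + 5) + (γu + δ)/(u² + 1)


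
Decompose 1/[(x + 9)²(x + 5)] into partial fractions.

Cover-up at x=-5: R = 1/(-5 + 9)² = 1/16. Cover-up at x=-9: Q = 1/(-9 + 5) = -1/4. Comparing x² coeff: P = -R = -1/16
Result: (-1/16)/(x + 9) - (1/4)/(x + 9)² + (1/16)/(x + 5)


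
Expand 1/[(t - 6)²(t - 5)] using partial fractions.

Cover-up at t=5: C = 1/(5 - 6)² = 1. Cover-up at t=6: B = 1/(6 - 5) = 1. Comparing t² coeff: A = -C = -1
Result: -1/(t - 6) + 1/(t - 6)² + 1/(t - 5)


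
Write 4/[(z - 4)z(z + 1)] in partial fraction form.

Using cover-up method: P = 1/5, Q = -1, R = 4/5
Result: (1/5)/(z - 4) - 1/z + (4/5)/(z + 1)


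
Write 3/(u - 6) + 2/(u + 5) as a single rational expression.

Common denominator (u - 6)(u + 5). Numerator: 3(u + 5) + 2(u - 6) = (3u + 15) + (2u - 12) = 5u + 3
Result: (5u + 3)/[(u - 6)(u + 5)]


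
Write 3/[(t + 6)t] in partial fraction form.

3/(t + 6)t = α/(t + 6) + β/t. α = 3/(-6 - 0) = -1/2, β = 3/(0 + 6) = 1/2
Result: (-1/2)/(t + 6) + (1/2)/t


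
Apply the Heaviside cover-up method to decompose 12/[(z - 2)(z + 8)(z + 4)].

Cover (z - 2), z=2: P = 12/[(2 + 8)(2 + 4)] = 1/5. Cover (z + 8), z=-8: Q = 12/[(-8 - 2)(-8 + 4)] = 3/10. Cover (z + 4), z=-4: R = 12/[(-4 - 2)(-4 + 8)] = -1/2.
Result: (1/5)/(z - 2) + (3/10)/(z + 8) - (1/2)/(z + 4)


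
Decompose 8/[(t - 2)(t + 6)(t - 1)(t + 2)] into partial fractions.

Using Heaviside cover-up: (1/4)/(t - 2) - (1/28)/(t + 6) - (8/21)/(t - 1) + (1/6)/(t + 2)


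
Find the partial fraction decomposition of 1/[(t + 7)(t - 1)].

1/(t + 7)(t - 1) = A/(t + 7) + B/(t - 1). A = 1/(-7 - 1) = -1/8, B = 1/(1 + 7) = 1/8
Result: (-1/8)/(t + 7) + (1/8)/(t - 1)


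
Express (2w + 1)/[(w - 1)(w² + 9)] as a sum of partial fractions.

At w=1: A = (2·1 + 1)/(1² + 9) = 3/10. B = -A = -3/10, C = 2 - 1·A = 17/10
Result: (3/10)/(w - 1) - ((3/10)w - 17/10)/(w² + 9)


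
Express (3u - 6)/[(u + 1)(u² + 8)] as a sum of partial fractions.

At u=-1: A = (3·(-1) - 6)/((-1)² + 8) = -1. B = -A = 1, C = 3 - (-1)·A = 2
Result: -1/(u + 1) + (u + 2)/(u² + 8)


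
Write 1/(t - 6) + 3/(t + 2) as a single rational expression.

Common denominator (t - 6)(t + 2). Numerator: 1(t + 2) + 3(t - 6) = (t + 2) + (3t - 18) = 4t - 16
Result: (4t - 16)/[(t - 6)(t + 2)]


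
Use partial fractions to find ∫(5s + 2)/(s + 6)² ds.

Decompose: A = 5, B = 5·(-6) + 2 = -28, so (5s + 2)/(s + 6)² = 5/(s + 6) - 28/(s + 6)². Integrate: ∫ A/(s + 6) ds = 5 ln|(s + 6)|; ∫ B/(s + 6)² ds = 28/(s + 6). Sum: 5 ln|(s + 6)| + 28/(s + 6) + C


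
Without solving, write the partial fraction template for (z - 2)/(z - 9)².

Repeated linear factor: α/(z - 9) + β/(z - 9)²


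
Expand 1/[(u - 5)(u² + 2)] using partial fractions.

Cover-up at u = 5: P = 1/(5² + 2) = 1/27. Then Q = -P = -1/27, R = -P·(0 + 5) = -5/27
Result: (1/27)/(u - 5) - ((1/27)u + 5/27)/(u² + 2)


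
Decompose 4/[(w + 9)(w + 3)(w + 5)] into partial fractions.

Using cover-up method: α = 1/6, β = 1/3, γ = -1/2
Result: (1/6)/(w + 9) + (1/3)/(w + 3) - (1/2)/(w + 5)


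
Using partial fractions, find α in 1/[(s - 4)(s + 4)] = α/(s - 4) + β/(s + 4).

Cover-up at s = 4: α = 1/(4 + 4) = 1/8


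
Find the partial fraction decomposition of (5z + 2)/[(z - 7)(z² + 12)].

At z=7: P = (5·7 + 2)/(7² + 12) = 37/61. Q = -P = -37/61, R = 5 - 7·P = 46/61
Result: (37/61)/(z - 7) - ((37/61)z - 46/61)/(z² + 12)


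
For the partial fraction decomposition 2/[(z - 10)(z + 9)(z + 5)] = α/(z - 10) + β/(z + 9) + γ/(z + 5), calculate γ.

Cover-up at z = -5: γ = 2/[(-5 - 10)(-5 + 9)] = 2/[(-15)(4)] = -2/60 = -1/30


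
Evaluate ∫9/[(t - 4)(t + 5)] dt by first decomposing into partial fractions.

Decompose: 9/[(t - 4)(t + 5)] = 1/(t - 4) - 1/(t + 5). Integrate each term: ln|(t - 4)| - ln|(t + 5)| + C


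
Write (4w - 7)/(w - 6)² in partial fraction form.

(4w - 7) = P(w - 6) + Q. At w = 6: Q = 4·6 - 7 = 17. Coeff of w: P = 4
Result: 4/(w - 6) + 17/(w - 6)²


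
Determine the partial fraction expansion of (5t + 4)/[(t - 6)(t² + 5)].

At t=6: A = (5·6 + 4)/(6² + 5) = 34/41. B = -A = -34/41, C = 5 - 6·A = 1/41
Result: (34/41)/(t - 6) - ((34/41)t - 1/41)/(t² + 5)


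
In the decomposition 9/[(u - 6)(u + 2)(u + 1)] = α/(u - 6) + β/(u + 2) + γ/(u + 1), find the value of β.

Cover-up at u = -2: β = 9/[(-2 - 6)(-2 + 1)] = 9/[(-8)(-1)] = 9/8


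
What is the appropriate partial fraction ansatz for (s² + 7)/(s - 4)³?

Repeated linear factor (power 3): P/(s - 4) + Q/(s - 4)² + R/(s - 4)³


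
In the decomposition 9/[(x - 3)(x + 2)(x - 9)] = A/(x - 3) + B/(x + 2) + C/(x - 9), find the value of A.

Cover-up at x = 3: A = 9/[(3 + 2)(3 - 9)] = 9/[(5)(-6)] = -9/30 = -3/10


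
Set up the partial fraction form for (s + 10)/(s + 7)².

Repeated linear factor: P/(s + 7) + Q/(s + 7)²


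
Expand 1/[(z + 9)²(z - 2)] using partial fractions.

Cover-up at z=2: γ = 1/(2 + 9)² = 1/121. Cover-up at z=-9: β = 1/(-9 - 2) = -1/11. Comparing z² coeff: α = -γ = -1/121
Result: (-1/121)/(z + 9) - (1/11)/(z + 9)² + (1/121)/(z - 2)


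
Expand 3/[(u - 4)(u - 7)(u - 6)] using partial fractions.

Using cover-up method: P = 1/2, Q = 1, R = -3/2
Result: (1/2)/(u - 4) + 1/(u - 7) - (3/2)/(u - 6)


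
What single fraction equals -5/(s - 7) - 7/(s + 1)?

Common denominator (s - 7)(s + 1). Numerator: -5(s + 1) - 7(s - 7) = (-5s - 5) - (7s - 49) = -12s + 44
Result: (-12s + 44)/[(s - 7)(s + 1)]


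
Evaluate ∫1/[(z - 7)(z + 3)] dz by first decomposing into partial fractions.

Decompose: 1/[(z - 7)(z + 3)] = (1/10)/(z - 7) - (1/10)/(z + 3). Integrate each term: (1/10) ln|(z - 7)| - (1/10) ln|(z + 3)| + C


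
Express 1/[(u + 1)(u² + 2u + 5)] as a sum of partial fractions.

Cover-up at u = -1: P = 1/((-1)² + 2·(-1) + 5) = 1/4. Then Q = -P = -1/4, R = -P·(2 - 1) = -1/4
Result: (1/4)/(u + 1) - ((1/4)u + 1/4)/(u² + 2u + 5)


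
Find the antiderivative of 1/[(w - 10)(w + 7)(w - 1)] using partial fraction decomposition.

Cover-up: A = 1/153, B = 1/136, C = -1/72. Decomposition: (1/153)/(w - 10) + (1/136)/(w + 7) - (1/72)/(w - 1). Integrate each term: (1/153) ln|(w - 10)| + (1/136) ln|(w + 7)| - (1/72) ln|(w - 1)| + C


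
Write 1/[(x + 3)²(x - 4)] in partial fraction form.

Cover-up at x=4: R = 1/(4 + 3)² = 1/49. Cover-up at x=-3: Q = 1/(-3 - 4) = -1/7. Comparing x² coeff: P = -R = -1/49
Result: (-1/49)/(x + 3) - (1/7)/(x + 3)² + (1/49)/(x - 4)


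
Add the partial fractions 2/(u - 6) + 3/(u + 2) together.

Common denominator (u - 6)(u + 2). Numerator: 2(u + 2) + 3(u - 6) = (2u + 4) + (3u - 18) = 5u - 14
Result: (5u - 14)/[(u - 6)(u + 2)]
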